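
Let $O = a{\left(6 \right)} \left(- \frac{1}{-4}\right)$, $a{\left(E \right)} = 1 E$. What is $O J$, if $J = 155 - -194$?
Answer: $\frac{1047}{2} \approx 523.5$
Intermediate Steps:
$J = 349$ ($J = 155 + 194 = 349$)
$a{\left(E \right)} = E$
$O = \frac{3}{2}$ ($O = 6 \left(- \frac{1}{-4}\right) = 6 \left(\left(-1\right) \left(- \frac{1}{4}\right)\right) = 6 \cdot \frac{1}{4} = \frac{3}{2} \approx 1.5$)
$O J = \frac{3}{2} \cdot 349 = \frac{1047}{2}$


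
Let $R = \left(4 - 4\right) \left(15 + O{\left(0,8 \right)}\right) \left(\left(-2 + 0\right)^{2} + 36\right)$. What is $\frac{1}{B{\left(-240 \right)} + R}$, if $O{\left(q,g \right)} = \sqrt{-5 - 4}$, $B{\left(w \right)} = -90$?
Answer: $- \frac{1}{90} \approx -0.011111$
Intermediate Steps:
$O{\left(q,g \right)} = 3 i$ ($O{\left(q,g \right)} = \sqrt{-9} = 3 i$)
$R = 0$ ($R = \left(4 - 4\right) \left(15 + 3 i\right) \left(\left(-2 + 0\right)^{2} + 36\right) = 0 \left(15 + 3 i\right) \left(\left(-2\right)^{2} + 36\right) = 0 \left(4 + 36\right) = 0 \cdot 40 = 0$)
$\frac{1}{B{\left(-240 \right)} + R} = \frac{1}{-90 + 0} = \frac{1}{-90} = - \frac{1}{90}$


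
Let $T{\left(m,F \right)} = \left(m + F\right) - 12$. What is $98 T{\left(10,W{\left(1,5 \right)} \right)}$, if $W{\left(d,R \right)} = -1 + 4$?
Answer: $98$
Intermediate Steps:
$W{\left(d,R \right)} = 3$
$T{\left(m,F \right)} = -12 + F + m$ ($T{\left(m,F \right)} = \left(F + m\right) - 12 = -12 + F + m$)
$98 T{\left(10,W{\left(1,5 \right)} \right)} = 98 \left(-12 + 3 + 10\right) = 98 \cdot 1 = 98$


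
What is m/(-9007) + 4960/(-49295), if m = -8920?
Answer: 79007336/88800013 ≈ 0.88972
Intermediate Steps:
m/(-9007) + 4960/(-49295) = -8920/(-9007) + 4960/(-49295) = -8920*(-1/9007) + 4960*(-1/49295) = 8920/9007 - 992/9859 = 79007336/88800013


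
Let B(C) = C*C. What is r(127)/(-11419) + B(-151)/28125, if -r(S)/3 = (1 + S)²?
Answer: 1642764619/321159375 ≈ 5.1151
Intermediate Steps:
B(C) = C²
r(S) = -3*(1 + S)²
r(127)/(-11419) + B(-151)/28125 = -3*(1 + 127)²/(-11419) + (-151)²/28125 = -3*128²*(-1/11419) + 22801*(1/28125) = -3*16384*(-1/11419) + 22801/28125 = -49152*(-1/11419) + 22801/28125 = 49152/11419 + 22801/28125 = 1642764619/321159375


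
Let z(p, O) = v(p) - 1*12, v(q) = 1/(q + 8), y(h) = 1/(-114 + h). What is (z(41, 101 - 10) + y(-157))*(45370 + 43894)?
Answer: -2029174752/1897 ≈ -1.0697e+6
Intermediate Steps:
v(q) = 1/(8 + q)
z(p, O) = -12 + 1/(8 + p) (z(p, O) = 1/(8 + p) - 1*12 = 1/(8 + p) - 12 = -12 + 1/(8 + p))
(z(41, 101 - 10) + y(-157))*(45370 + 43894) = ((-95 - 12*41)/(8 + 41) + 1/(-114 - 157))*(45370 + 43894) = ((-95 - 492)/49 + 1/(-271))*89264 = ((1/49)*(-587) - 1/271)*89264 = (-587/49 - 1/271)*89264 = -159126/13279*89264 = -2029174752/1897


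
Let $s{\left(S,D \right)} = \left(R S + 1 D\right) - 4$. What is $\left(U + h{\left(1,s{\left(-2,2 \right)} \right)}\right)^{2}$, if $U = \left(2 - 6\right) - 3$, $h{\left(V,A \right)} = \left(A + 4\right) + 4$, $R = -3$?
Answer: $25$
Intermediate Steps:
$s{\left(S,D \right)} = -4 + D - 3 S$ ($s{\left(S,D \right)} = \left(- 3 S + 1 D\right) - 4 = \left(- 3 S + D\right) - 4 = \left(D - 3 S\right) - 4 = -4 + D - 3 S$)
$h{\left(V,A \right)} = 8 + A$ ($h{\left(V,A \right)} = \left(4 + A\right) + 4 = 8 + A$)
$U = -7$ ($U = \left(2 - 6\right) - 3 = -4 - 3 = -7$)
$\left(U + h{\left(1,s{\left(-2,2 \right)} \right)}\right)^{2} = \left(-7 + \left(8 - -4\right)\right)^{2} = \left(-7 + \left(8 + \left(-4 + 2 + 6\right)\right)\right)^{2} = \left(-7 + \left(8 + 4\right)\right)^{2} = \left(-7 + 12\right)^{2} = 5^{2} = 25$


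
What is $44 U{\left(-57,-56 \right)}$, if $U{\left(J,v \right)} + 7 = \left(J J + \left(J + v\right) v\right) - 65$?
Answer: $418220$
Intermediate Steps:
$U{\left(J,v \right)} = -72 + J^{2} + v \left(J + v\right)$ ($U{\left(J,v \right)} = -7 - \left(65 - J J - \left(J + v\right) v\right) = -7 - \left(65 - J^{2} - v \left(J + v\right)\right) = -7 + \left(-65 + J^{2} + v \left(J + v\right)\right) = -72 + J^{2} + v \left(J + v\right)$)
$44 U{\left(-57,-56 \right)} = 44 \left(-72 + \left(-57\right)^{2} + \left(-56\right)^{2} - -3192\right) = 44 \left(-72 + 3249 + 3136 + 3192\right) = 44 \cdot 9505 = 418220$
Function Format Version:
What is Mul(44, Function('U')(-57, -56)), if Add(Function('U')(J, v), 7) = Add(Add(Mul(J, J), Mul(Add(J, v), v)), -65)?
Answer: 418220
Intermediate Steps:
Function('U')(J, v) = Add(-72, Pow(J, 2), Mul(v, Add(J, v))) (Function('U')(J, v) = Add(-7, Add(Add(Mul(J, J), Mul(Add(J, v), v)), -65)) = Add(-7, Add(Add(Pow(J, 2), Mul(v, Add(J, v))), -65)) = Add(-7, Add(-65, Pow(J, 2), Mul(v, Add(J, v)))) = Add(-72, Pow(J, 2), Mul(v, Add(J, v))))
Mul(44, Function('U')(-57, -56)) = Mul(44, Add(-72, Pow(-57, 2), Pow(-56, 2), Mul(-57, -56))) = Mul(44, Add(-72, 3249, 3136, 3192)) = Mul(44, 9505) = 418220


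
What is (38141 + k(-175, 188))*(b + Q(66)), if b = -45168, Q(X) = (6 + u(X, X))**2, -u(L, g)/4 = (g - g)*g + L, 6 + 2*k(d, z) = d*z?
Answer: 464036448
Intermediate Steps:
k(d, z) = -3 + d*z/2 (k(d, z) = -3 + (d*z)/2 = -3 + d*z/2)
u(L, g) = -4*L (u(L, g) = -4*((g - g)*g + L) = -4*(0*g + L) = -4*(0 + L) = -4*L)
Q(X) = (6 - 4*X)**2
(38141 + k(-175, 188))*(b + Q(66)) = (38141 + (-3 + (1/2)*(-175)*188))*(-45168 + 4*(-3 + 2*66)**2) = (38141 + (-3 - 16450))*(-45168 + 4*(-3 + 132)**2) = (38141 - 16453)*(-45168 + 4*129**2) = 21688*(-45168 + 4*16641) = 21688*(-45168 + 66564) = 21688*21396 = 464036448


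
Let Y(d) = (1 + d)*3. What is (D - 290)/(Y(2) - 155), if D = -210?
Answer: 250/73 ≈ 3.4247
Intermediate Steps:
Y(d) = 3 + 3*d
(D - 290)/(Y(2) - 155) = (-210 - 290)/((3 + 3*2) - 155) = -500/((3 + 6) - 155) = -500/(9 - 155) = -500/(-146) = -500*(-1/146) = 250/73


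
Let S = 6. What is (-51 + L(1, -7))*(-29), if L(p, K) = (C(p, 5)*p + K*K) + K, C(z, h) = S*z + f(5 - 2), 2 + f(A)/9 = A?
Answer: -174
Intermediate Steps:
f(A) = -18 + 9*A
C(z, h) = 9 + 6*z (C(z, h) = 6*z + (-18 + 9*(5 - 2)) = 6*z + (-18 + 9*3) = 6*z + (-18 + 27) = 6*z + 9 = 9 + 6*z)
L(p, K) = K + K**2 + p*(9 + 6*p) (L(p, K) = ((9 + 6*p)*p + K*K) + K = (p*(9 + 6*p) + K**2) + K = (K**2 + p*(9 + 6*p)) + K = K + K**2 + p*(9 + 6*p))
(-51 + L(1, -7))*(-29) = (-51 + (-7 + (-7)**2 + 3*1*(3 + 2*1)))*(-29) = (-51 + (-7 + 49 + 3*1*(3 + 2)))*(-29) = (-51 + (-7 + 49 + 3*1*5))*(-29) = (-51 + (-7 + 49 + 15))*(-29) = (-51 + 57)*(-29) = 6*(-29) = -174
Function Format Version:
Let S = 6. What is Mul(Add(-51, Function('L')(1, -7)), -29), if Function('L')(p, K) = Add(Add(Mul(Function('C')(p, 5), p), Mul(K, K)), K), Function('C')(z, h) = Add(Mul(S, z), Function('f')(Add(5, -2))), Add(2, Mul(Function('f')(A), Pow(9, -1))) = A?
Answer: -174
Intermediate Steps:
Function('f')(A) = Add(-18, Mul(9, A))
Function('C')(z, h) = Add(9, Mul(6, z)) (Function('C')(z, h) = Add(Mul(6, z), Add(-18, Mul(9, Add(5, -2)))) = Add(Mul(6, z), Add(-18, Mul(9, 3))) = Add(Mul(6, z), Add(-18, 27)) = Add(Mul(6, z), 9) = Add(9, Mul(6, z)))
Function('L')(p, K) = Add(K, Pow(K, 2), Mul(p, Add(9, Mul(6, p)))) (Function('L')(p, K) = Add(Add(Mul(Add(9, Mul(6, p)), p), Mul(K, K)), K) = Add(Add(Mul(p, Add(9, Mul(6, p))), Pow(K, 2)), K) = Add(Add(Pow(K, 2), Mul(p, Add(9, Mul(6, p)))), K) = Add(K, Pow(K, 2), Mul(p, Add(9, Mul(6, p)))))
Mul(Add(-51, Function('L')(1, -7)), -29) = Mul(Add(-51, Add(-7, Pow(-7, 2), Mul(3, 1, Add(3, Mul(2, 1))))), -29) = Mul(Add(-51, Add(-7, 49, Mul(3, 1, Add(3, 2)))), -29) = Mul(Add(-51, Add(-7, 49, Mul(3, 1, 5))), -29) = Mul(Add(-51, Add(-7, 49, 15)), -29) = Mul(Add(-51, 57), -29) = Mul(6, -29) = -174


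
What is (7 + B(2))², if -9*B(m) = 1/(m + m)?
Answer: 63001/1296 ≈ 48.612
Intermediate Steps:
B(m) = -1/(18*m) (B(m) = -1/(9*(m + m)) = -1/(2*m)/9 = -1/(18*m))
(7 + B(2))² = (7 - 1/18/2)² = (7 - 1/18*½)² = (7 - 1/36)² = (251/36)² = 63001/1296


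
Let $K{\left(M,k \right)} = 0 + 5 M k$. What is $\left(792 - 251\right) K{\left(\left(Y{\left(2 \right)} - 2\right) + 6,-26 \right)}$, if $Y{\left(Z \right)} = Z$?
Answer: $-421980$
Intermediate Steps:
$K{\left(M,k \right)} = 5 M k$ ($K{\left(M,k \right)} = 0 + 5 M k = 5 M k$)
$\left(792 - 251\right) K{\left(\left(Y{\left(2 \right)} - 2\right) + 6,-26 \right)} = \left(792 - 251\right) 5 \left(\left(2 - 2\right) + 6\right) \left(-26\right) = 541 \cdot 5 \left(0 + 6\right) \left(-26\right) = 541 \cdot 5 \cdot 6 \left(-26\right) = 541 \left(-780\right) = -421980$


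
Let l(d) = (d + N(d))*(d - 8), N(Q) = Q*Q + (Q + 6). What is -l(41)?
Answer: -58377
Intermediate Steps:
N(Q) = 6 + Q + Q**2 (N(Q) = Q**2 + (6 + Q) = 6 + Q + Q**2)
l(d) = (-8 + d)*(6 + d**2 + 2*d) (l(d) = (d + (6 + d + d**2))*(d - 8) = (6 + d**2 + 2*d)*(-8 + d) = (-8 + d)*(6 + d**2 + 2*d))
-l(41) = -(-48 + 41**3 - 10*41 - 6*41**2) = -(-48 + 68921 - 410 - 6*1681) = -(-48 + 68921 - 410 - 10086) = -1*58377 = -58377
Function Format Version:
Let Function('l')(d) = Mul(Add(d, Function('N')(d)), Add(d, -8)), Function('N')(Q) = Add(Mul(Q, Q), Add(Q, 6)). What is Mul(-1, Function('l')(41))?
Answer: -58377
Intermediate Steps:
Function('N')(Q) = Add(6, Q, Pow(Q, 2)) (Function('N')(Q) = Add(Pow(Q, 2), Add(6, Q)) = Add(6, Q, Pow(Q, 2)))
Function('l')(d) = Mul(Add(-8, d), Add(6, Pow(d, 2), Mul(2, d))) (Function('l')(d) = Mul(Add(d, Add(6, d, Pow(d, 2))), Add(d, -8)) = Mul(Add(6, Pow(d, 2), Mul(2, d)), Add(-8, d)) = Mul(Add(-8, d), Add(6, Pow(d, 2), Mul(2, d))))
Mul(-1, Function('l')(41)) = Mul(-1, Add(-48, Pow(41, 3), Mul(-10, 41), Mul(-6, Pow(41, 2)))) = Mul(-1, Add(-48, 68921, -410, Mul(-6, 1681))) = Mul(-1, Add(-48, 68921, -410, -10086)) = Mul(-1, 58377) = -58377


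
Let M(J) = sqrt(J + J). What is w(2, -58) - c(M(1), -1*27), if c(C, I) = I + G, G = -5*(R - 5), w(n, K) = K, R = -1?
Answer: -61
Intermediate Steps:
G = 30 (G = -5*(-1 - 5) = -5*(-6) = 30)
M(J) = sqrt(2)*sqrt(J) (M(J) = sqrt(2*J) = sqrt(2)*sqrt(J))
c(C, I) = 30 + I (c(C, I) = I + 30 = 30 + I)
w(2, -58) - c(M(1), -1*27) = -58 - (30 - 1*27) = -58 - (30 - 27) = -58 - 1*3 = -58 - 3 = -61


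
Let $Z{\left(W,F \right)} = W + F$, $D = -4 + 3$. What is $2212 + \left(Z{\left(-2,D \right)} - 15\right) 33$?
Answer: $1618$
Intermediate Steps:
$D = -1$
$Z{\left(W,F \right)} = F + W$
$2212 + \left(Z{\left(-2,D \right)} - 15\right) 33 = 2212 + \left(\left(-1 - 2\right) - 15\right) 33 = 2212 + \left(-3 - 15\right) 33 = 2212 - 594 = 1618$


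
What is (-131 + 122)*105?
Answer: -945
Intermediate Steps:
(-131 + 122)*105 = -9*105 = -945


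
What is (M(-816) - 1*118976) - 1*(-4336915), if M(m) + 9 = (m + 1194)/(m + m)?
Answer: 1147276897/272 ≈ 4.2179e+6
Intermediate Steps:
M(m) = -9 + (1194 + m)/(2*m) (M(m) = -9 + (m + 1194)/(m + m) = -9 + (1194 + m)/((2*m)) = -9 + (1194 + m)*(1/(2*m)) = -9 + (1194 + m)/(2*m))
(M(-816) - 1*118976) - 1*(-4336915) = ((-17/2 + 597/(-816)) - 1*118976) - 1*(-4336915) = ((-17/2 + 597*(-1/816)) - 118976) + 4336915 = ((-17/2 - 199/272) - 118976) + 4336915 = (-2511/272 - 118976) + 4336915 = -32363983/272 + 4336915 = 1147276897/272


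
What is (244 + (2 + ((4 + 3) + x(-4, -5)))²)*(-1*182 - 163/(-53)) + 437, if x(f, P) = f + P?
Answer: -2290691/53 ≈ -43221.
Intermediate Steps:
x(f, P) = P + f
(244 + (2 + ((4 + 3) + x(-4, -5)))²)*(-1*182 - 163/(-53)) + 437 = (244 + (2 + ((4 + 3) + (-5 - 4)))²)*(-1*182 - 163/(-53)) + 437 = (244 + (2 + (7 - 9))²)*(-182 - 163*(-1/53)) + 437 = (244 + (2 - 2)²)*(-182 + 163/53) + 437 = (244 + 0²)*(-9483/53) + 437 = (244 + 0)*(-9483/53) + 437 = 244*(-9483/53) + 437 = -2313852/53 + 437 = -2290691/53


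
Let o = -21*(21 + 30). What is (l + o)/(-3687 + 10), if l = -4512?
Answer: 5583/3677 ≈ 1.5184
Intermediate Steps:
o = -1071 (o = -21*51 = -1071)
(l + o)/(-3687 + 10) = (-4512 - 1071)/(-3687 + 10) = -5583/(-3677) = -5583*(-1/3677) = 5583/3677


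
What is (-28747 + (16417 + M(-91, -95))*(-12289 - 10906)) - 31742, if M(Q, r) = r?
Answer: -378649279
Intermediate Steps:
(-28747 + (16417 + M(-91, -95))*(-12289 - 10906)) - 31742 = (-28747 + (16417 - 95)*(-12289 - 10906)) - 31742 = (-28747 + 16322*(-23195)) - 31742 = (-28747 - 378588790) - 31742 = -378617537 - 31742 = -378649279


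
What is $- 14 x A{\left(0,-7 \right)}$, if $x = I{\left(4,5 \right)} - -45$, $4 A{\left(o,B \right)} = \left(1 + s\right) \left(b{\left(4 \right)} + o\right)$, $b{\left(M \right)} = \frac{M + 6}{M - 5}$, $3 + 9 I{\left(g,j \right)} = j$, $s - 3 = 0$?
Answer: $\frac{56980}{9} \approx 6331.1$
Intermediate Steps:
$s = 3$ ($s = 3 + 0 = 3$)
$I{\left(g,j \right)} = - \frac{1}{3} + \frac{j}{9}$
$b{\left(M \right)} = \frac{6 + M}{-5 + M}$
$A{\left(o,B \right)} = -10 + o$ ($A{\left(o,B \right)} = \frac{\left(1 + 3\right) \left(\frac{6 + 4}{-5 + 4} + o\right)}{4} = \frac{4 \left(\frac{1}{-1} \cdot 10 + o\right)}{4} = \frac{4 \left(\left(-1\right) 10 + o\right)}{4} = \frac{4 \left(-10 + o\right)}{4} = \frac{-40 + 4 o}{4} = -10 + o$)
$x = \frac{407}{9}$ ($x = \left(- \frac{1}{3} + \frac{1}{9} \cdot 5\right) - -45 = \left(- \frac{1}{3} + \frac{5}{9}\right) + 45 = \frac{2}{9} + 45 = \frac{407}{9} \approx 45.222$)
$- 14 x A{\left(0,-7 \right)} = \left(-14\right) \frac{407}{9} \left(-10 + 0\right) = \left(- \frac{5698}{9}\right) \left(-10\right) = \frac{56980}{9}$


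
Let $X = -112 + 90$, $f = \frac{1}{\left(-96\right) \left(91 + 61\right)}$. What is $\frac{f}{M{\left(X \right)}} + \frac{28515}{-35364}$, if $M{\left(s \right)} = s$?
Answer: $- \frac{762830333}{946057728} \approx -0.80632$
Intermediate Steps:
$f = - \frac{1}{14592}$ ($f = \frac{1}{\left(-96\right) 152} = \frac{1}{-14592} = - \frac{1}{14592} \approx -6.8531 \cdot 10^{-5}$)
$X = -22$
$\frac{f}{M{\left(X \right)}} + \frac{28515}{-35364} = - \frac{1}{14592 \left(-22\right)} + \frac{28515}{-35364} = \left(- \frac{1}{14592}\right) \left(- \frac{1}{22}\right) + 28515 \left(- \frac{1}{35364}\right) = \frac{1}{321024} - \frac{9505}{11788} = - \frac{762830333}{946057728}$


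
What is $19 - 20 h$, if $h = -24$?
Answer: $499$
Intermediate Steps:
$19 - 20 h = 19 - -480 = 19 + 480 = 499$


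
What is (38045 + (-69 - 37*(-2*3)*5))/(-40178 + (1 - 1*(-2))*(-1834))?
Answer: -19543/22840 ≈ -0.85565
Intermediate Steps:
(38045 + (-69 - 37*(-2*3)*5))/(-40178 + (1 - 1*(-2))*(-1834)) = (38045 + (-69 - (-222)*5))/(-40178 + (1 + 2)*(-1834)) = (38045 + (-69 - 37*(-30)))/(-40178 + 3*(-1834)) = (38045 + (-69 + 1110))/(-40178 - 5502) = (38045 + 1041)/(-45680) = 39086*(-1/45680) = -19543/22840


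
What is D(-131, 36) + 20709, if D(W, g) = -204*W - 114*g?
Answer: 43329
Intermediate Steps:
D(-131, 36) + 20709 = (-204*(-131) - 114*36) + 20709 = (26724 - 4104) + 20709 = 22620 + 20709 = 43329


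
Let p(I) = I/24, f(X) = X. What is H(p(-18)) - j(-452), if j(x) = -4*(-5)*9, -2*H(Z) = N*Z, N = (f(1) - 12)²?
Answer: -1077/8 ≈ -134.63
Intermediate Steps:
p(I) = I/24 (p(I) = I*(1/24) = I/24)
N = 121 (N = (1 - 12)² = (-11)² = 121)
H(Z) = -121*Z/2
j(x) = 180 (j(x) = 20*9 = 180)
H(p(-18)) - j(-452) = -121*(-18)/48 - 1*180 = -121/2*(-¾) - 180 = 363/8 - 180 = -1077/8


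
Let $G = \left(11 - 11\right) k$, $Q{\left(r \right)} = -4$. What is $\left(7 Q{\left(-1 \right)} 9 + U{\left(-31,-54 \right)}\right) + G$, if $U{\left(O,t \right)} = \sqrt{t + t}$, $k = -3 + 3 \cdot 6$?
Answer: $-252 + 6 i \sqrt{3} \approx -252.0 + 10.392 i$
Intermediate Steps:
$k = 15$ ($k = -3 + 18 = 15$)
$U{\left(O,t \right)} = \sqrt{2} \sqrt{t}$ ($U{\left(O,t \right)} = \sqrt{2 t} = \sqrt{2} \sqrt{t}$)
$G = 0$ ($G = \left(11 - 11\right) 15 = 0 \cdot 15 = 0$)
$\left(7 Q{\left(-1 \right)} 9 + U{\left(-31,-54 \right)}\right) + G = \left(7 \left(-4\right) 9 + \sqrt{2} \sqrt{-54}\right) + 0 = \left(\left(-28\right) 9 + \sqrt{2} \cdot 3 i \sqrt{6}\right) + 0 = \left(-252 + 6 i \sqrt{3}\right) + 0 = -252 + 6 i \sqrt{3}$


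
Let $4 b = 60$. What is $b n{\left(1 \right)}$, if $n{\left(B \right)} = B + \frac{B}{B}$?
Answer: $30$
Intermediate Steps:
$n{\left(B \right)} = 1 + B$ ($n{\left(B \right)} = B + 1 = 1 + B$)
$b = 15$ ($b = \frac{1}{4} \cdot 60 = 15$)
$b n{\left(1 \right)} = 15 \left(1 + 1\right) = 15 \cdot 2 = 30$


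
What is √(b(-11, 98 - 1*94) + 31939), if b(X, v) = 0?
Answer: 41*√19 ≈ 178.71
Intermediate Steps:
√(b(-11, 98 - 1*94) + 31939) = √(0 + 31939) = √31939 = 41*√19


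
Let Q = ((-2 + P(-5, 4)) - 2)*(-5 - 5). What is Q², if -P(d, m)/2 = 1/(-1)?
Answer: 400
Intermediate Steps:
P(d, m) = 2 (P(d, m) = -2/(-1) = -2*(-1) = 2)
Q = 20 (Q = ((-2 + 2) - 2)*(-5 - 5) = (0 - 2)*(-10) = -2*(-10) = 20)
Q² = 20² = 400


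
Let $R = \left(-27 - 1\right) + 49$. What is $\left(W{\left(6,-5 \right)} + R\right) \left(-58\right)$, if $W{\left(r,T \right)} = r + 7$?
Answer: $-1972$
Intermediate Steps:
$W{\left(r,T \right)} = 7 + r$
$R = 21$ ($R = -28 + 49 = 21$)
$\left(W{\left(6,-5 \right)} + R\right) \left(-58\right) = \left(\left(7 + 6\right) + 21\right) \left(-58\right) = \left(13 + 21\right) \left(-58\right) = 34 \left(-58\right) = -1972$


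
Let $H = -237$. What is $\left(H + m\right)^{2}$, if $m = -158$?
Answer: $156025$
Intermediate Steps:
$\left(H + m\right)^{2} = \left(-237 - 158\right)^{2} = \left(-395\right)^{2} = 156025$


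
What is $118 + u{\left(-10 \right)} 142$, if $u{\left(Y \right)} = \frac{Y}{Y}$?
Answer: $260$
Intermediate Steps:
$u{\left(Y \right)} = 1$
$118 + u{\left(-10 \right)} 142 = 118 + 1 \cdot 142 = 118 + 142 = 260$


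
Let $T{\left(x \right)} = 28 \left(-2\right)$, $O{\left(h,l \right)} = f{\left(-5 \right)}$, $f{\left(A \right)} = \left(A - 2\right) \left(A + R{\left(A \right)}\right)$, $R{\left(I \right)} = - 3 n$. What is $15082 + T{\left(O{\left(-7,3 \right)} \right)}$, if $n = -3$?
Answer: $15026$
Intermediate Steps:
$R{\left(I \right)} = 9$ ($R{\left(I \right)} = \left(-3\right) \left(-3\right) = 9$)
$f{\left(A \right)} = \left(-2 + A\right) \left(9 + A\right)$ ($f{\left(A \right)} = \left(A - 2\right) \left(A + 9\right) = \left(-2 + A\right) \left(9 + A\right)$)
$O{\left(h,l \right)} = -28$ ($O{\left(h,l \right)} = -18 + \left(-5\right)^{2} + 7 \left(-5\right) = -18 + 25 - 35 = -28$)
$T{\left(x \right)} = -56$
$15082 + T{\left(O{\left(-7,3 \right)} \right)} = 15082 - 56 = 15026$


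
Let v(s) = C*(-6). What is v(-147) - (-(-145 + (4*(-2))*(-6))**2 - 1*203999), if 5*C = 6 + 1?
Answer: 1066998/5 ≈ 2.1340e+5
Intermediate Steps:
C = 7/5 (C = (6 + 1)/5 = (1/5)*7 = 7/5 ≈ 1.4000)
v(s) = -42/5 (v(s) = (7/5)*(-6) = -42/5)
v(-147) - (-(-145 + (4*(-2))*(-6))**2 - 1*203999) = -42/5 - (-(-145 + (4*(-2))*(-6))**2 - 1*203999) = -42/5 - (-(-145 - 8*(-6))**2 - 203999) = -42/5 - (-(-145 + 48)**2 - 203999) = -42/5 - (-1*(-97)**2 - 203999) = -42/5 - (-1*9409 - 203999) = -42/5 - (-9409 - 203999) = -42/5 - 1*(-213408) = -42/5 + 213408 = 1066998/5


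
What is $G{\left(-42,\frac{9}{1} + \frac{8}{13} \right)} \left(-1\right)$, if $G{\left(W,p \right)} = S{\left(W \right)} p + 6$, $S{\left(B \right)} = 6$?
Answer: $- \frac{828}{13} \approx -63.692$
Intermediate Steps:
$G{\left(W,p \right)} = 6 + 6 p$ ($G{\left(W,p \right)} = 6 p + 6 = 6 + 6 p$)
$G{\left(-42,\frac{9}{1} + \frac{8}{13} \right)} \left(-1\right) = \left(6 + 6 \left(\frac{9}{1} + \frac{8}{13}\right)\right) \left(-1\right) = \left(6 + 6 \left(9 \cdot 1 + 8 \cdot \frac{1}{13}\right)\right) \left(-1\right) = \left(6 + 6 \left(9 + \frac{8}{13}\right)\right) \left(-1\right) = \left(6 + 6 \cdot \frac{125}{13}\right) \left(-1\right) = \left(6 + \frac{750}{13}\right) \left(-1\right) = \frac{828}{13} \left(-1\right) = - \frac{828}{13}$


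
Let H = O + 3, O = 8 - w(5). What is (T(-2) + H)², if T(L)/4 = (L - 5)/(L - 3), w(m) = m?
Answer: 3364/25 ≈ 134.56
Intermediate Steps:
T(L) = 4*(-5 + L)/(-3 + L) (T(L) = 4*((L - 5)/(L - 3)) = 4*((-5 + L)/(-3 + L)) = 4*(-5 + L)/(-3 + L))
O = 3 (O = 8 - 1*5 = 8 - 5 = 3)
H = 6 (H = 3 + 3 = 6)
(T(-2) + H)² = (4*(-5 - 2)/(-3 - 2) + 6)² = (4*(-7)/(-5) + 6)² = (4*(-⅕)*(-7) + 6)² = (28/5 + 6)² = (58/5)² = 3364/25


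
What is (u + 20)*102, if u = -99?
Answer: -8058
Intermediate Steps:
(u + 20)*102 = (-99 + 20)*102 = -79*102 = -8058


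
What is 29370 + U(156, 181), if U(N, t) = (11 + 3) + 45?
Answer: 29429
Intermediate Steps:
U(N, t) = 59 (U(N, t) = 14 + 45 = 59)
29370 + U(156, 181) = 29370 + 59 = 29429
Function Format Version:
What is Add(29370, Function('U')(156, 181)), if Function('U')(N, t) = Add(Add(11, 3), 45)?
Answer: 29429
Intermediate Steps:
Function('U')(N, t) = 59 (Function('U')(N, t) = Add(14, 45) = 59)
Add(29370, Function('U')(156, 181)) = Add(29370, 59) = 29429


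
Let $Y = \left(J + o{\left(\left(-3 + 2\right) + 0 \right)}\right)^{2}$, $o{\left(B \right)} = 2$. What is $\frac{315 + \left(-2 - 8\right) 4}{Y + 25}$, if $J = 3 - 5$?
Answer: $11$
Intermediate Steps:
$J = -2$ ($J = 3 - 5 = -2$)
$Y = 0$ ($Y = \left(-2 + 2\right)^{2} = 0^{2} = 0$)
$\frac{315 + \left(-2 - 8\right) 4}{Y + 25} = \frac{315 + \left(-2 - 8\right) 4}{0 + 25} = \frac{315 - 40}{25} = \left(315 - 40\right) \frac{1}{25} = 275 \cdot \frac{1}{25} = 11$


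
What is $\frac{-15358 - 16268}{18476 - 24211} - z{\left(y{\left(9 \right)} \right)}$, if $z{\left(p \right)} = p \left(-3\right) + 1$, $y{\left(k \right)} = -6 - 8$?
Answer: $- \frac{214979}{5735} \approx -37.485$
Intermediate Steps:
$y{\left(k \right)} = -14$ ($y{\left(k \right)} = -6 - 8 = -14$)
$z{\left(p \right)} = 1 - 3 p$ ($z{\left(p \right)} = - 3 p + 1 = 1 - 3 p$)
$\frac{-15358 - 16268}{18476 - 24211} - z{\left(y{\left(9 \right)} \right)} = \frac{-15358 - 16268}{18476 - 24211} - \left(1 - -42\right) = - \frac{31626}{-5735} - \left(1 + 42\right) = \left(-31626\right) \left(- \frac{1}{5735}\right) - 43 = \frac{31626}{5735} - 43 = - \frac{214979}{5735}$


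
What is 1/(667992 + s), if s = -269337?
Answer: 1/398655 ≈ 2.5084e-6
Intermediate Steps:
1/(667992 + s) = 1/(667992 - 269337) = 1/398655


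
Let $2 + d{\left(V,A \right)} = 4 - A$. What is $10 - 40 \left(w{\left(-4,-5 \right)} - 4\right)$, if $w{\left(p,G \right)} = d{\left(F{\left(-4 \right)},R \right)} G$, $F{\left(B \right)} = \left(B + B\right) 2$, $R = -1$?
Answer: $770$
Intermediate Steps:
$F{\left(B \right)} = 4 B$ ($F{\left(B \right)} = 2 B 2 = 4 B$)
$d{\left(V,A \right)} = 2 - A$ ($d{\left(V,A \right)} = -2 - \left(-4 + A\right) = 2 - A$)
$w{\left(p,G \right)} = 3 G$ ($w{\left(p,G \right)} = \left(2 - -1\right) G = \left(2 + 1\right) G = 3 G$)
$10 - 40 \left(w{\left(-4,-5 \right)} - 4\right) = 10 - 40 \left(3 \left(-5\right) - 4\right) = 10 - 40 \left(-15 - 4\right) = 10 - -760 = 10 + 760 = 770$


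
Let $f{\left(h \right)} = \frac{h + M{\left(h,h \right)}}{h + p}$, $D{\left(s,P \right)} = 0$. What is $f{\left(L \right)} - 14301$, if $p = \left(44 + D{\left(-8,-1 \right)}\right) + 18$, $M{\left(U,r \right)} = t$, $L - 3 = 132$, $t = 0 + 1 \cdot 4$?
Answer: $- \frac{2817158}{197} \approx -14300.0$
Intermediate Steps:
$t = 4$ ($t = 0 + 4 = 4$)
$L = 135$ ($L = 3 + 132 = 135$)
$M{\left(U,r \right)} = 4$
$p = 62$ ($p = \left(44 + 0\right) + 18 = 44 + 18 = 62$)
$f{\left(h \right)} = \frac{4 + h}{62 + h}$ ($f{\left(h \right)} = \frac{h + 4}{h + 62} = \frac{4 + h}{62 + h}$)
$f{\left(L \right)} - 14301 = \frac{4 + 135}{62 + 135} - 14301 = \frac{1}{197} \cdot 139 - 14301 = \frac{139}{197} - 14301 = - \frac{2817158}{197}$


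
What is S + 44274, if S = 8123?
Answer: 52397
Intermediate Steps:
S + 44274 = 8123 + 44274 = 52397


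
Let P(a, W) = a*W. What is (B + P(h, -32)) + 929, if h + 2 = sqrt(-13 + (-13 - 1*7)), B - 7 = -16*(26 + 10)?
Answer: 424 - 32*I*sqrt(33) ≈ 424.0 - 183.83*I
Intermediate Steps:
B = -569 (B = 7 - 16*(26 + 10) = 7 - 16*36 = 7 - 576 = -569)
h = -2 + I*sqrt(33) (h = -2 + sqrt(-13 + (-13 - 1*7)) = -2 + sqrt(-13 + (-13 - 7)) = -2 + sqrt(-13 - 20) = -2 + sqrt(-33) = -2 + I*sqrt(33) ≈ -2.0 + 5.7446*I)
P(a, W) = W*a
(B + P(h, -32)) + 929 = (-569 - 32*(-2 + I*sqrt(33))) + 929 = (-569 + (64 - 32*I*sqrt(33))) + 929 = (-505 - 32*I*sqrt(33)) + 929 = 424 - 32*I*sqrt(33)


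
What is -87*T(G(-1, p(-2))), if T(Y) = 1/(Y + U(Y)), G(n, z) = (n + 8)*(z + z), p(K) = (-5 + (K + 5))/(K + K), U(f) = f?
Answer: -87/14 ≈ -6.2143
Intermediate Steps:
p(K) = ½ (p(K) = (-5 + (5 + K))/((2*K)) = K*(1/(2*K)) = ½)
G(n, z) = 2*z*(8 + n) (G(n, z) = (8 + n)*(2*z) = 2*z*(8 + n))
T(Y) = 1/(2*Y) (T(Y) = 1/(Y + Y) = 1/(2*Y))
-87*T(G(-1, p(-2))) = -87/(2*(2*(½)*(8 - 1))) = -87/(2*(2*(½)*7)) = -87/(2*7) = -87*1/14 = -87/14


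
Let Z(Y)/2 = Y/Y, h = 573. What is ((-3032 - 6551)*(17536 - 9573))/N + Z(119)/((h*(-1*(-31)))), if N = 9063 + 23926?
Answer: -1355484321349/585983607 ≈ -2313.2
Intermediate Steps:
N = 32989
Z(Y) = 2 (Z(Y) = 2*(Y/Y) = 2*1 = 2)
((-3032 - 6551)*(17536 - 9573))/N + Z(119)/((h*(-1*(-31)))) = ((-3032 - 6551)*(17536 - 9573))/32989 + 2/((573*(-1*(-31)))) = -9583*7963*(1/32989) + 2/((573*31)) = -76309429*1/32989 + 2/17763 = -76309429/32989 + 2*(1/17763) = -76309429/32989 + 2/17763 = -1355484321349/585983607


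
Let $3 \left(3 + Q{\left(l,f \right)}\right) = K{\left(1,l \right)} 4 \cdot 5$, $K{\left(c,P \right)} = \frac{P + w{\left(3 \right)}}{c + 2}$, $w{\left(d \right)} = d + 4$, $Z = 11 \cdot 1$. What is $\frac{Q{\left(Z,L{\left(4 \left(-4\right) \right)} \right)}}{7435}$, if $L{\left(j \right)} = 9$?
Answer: $\frac{37}{7435} \approx 0.0049765$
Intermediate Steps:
$Z = 11$
$w{\left(d \right)} = 4 + d$
$K{\left(c,P \right)} = \frac{7 + P}{2 + c}$ ($K{\left(c,P \right)} = \frac{P + \left(4 + 3\right)}{c + 2} = \frac{P + 7}{2 + c} = \frac{7 + P}{2 + c}$)
$Q{\left(l,f \right)} = \frac{113}{9} + \frac{20 l}{9}$ ($Q{\left(l,f \right)} = -3 + \frac{\frac{7 + l}{2 + 1} \cdot 4 \cdot 5}{3} = -3 + \frac{\frac{7 + l}{3} \cdot 4 \cdot 5}{3} = -3 + \frac{\left(\frac{7}{3} + \frac{l}{3}\right) 4 \cdot 5}{3} = -3 + \frac{\left(\frac{28}{3} + \frac{4 l}{3}\right) 5}{3} = -3 + \frac{\frac{140}{3} + \frac{20 l}{3}}{3} = -3 + \left(\frac{140}{9} + \frac{20 l}{9}\right) = \frac{113}{9} + \frac{20 l}{9}$)
$\frac{Q{\left(Z,L{\left(4 \left(-4\right) \right)} \right)}}{7435} = \frac{\frac{113}{9} + \frac{20}{9} \cdot 11}{7435} = \left(\frac{113}{9} + \frac{220}{9}\right) \frac{1}{7435} = 37 \cdot \frac{1}{7435} = \frac{37}{7435}$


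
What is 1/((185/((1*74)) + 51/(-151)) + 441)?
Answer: 302/133835 ≈ 0.0022565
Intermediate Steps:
1/((185/((1*74)) + 51/(-151)) + 441) = 1/((185/74 + 51*(-1/151)) + 441) = 1/((185*(1/74) - 51/151) + 441) = 1/((5/2 - 51/151) + 441) = 1/(653/302 + 441) = 1/(133835/302) = 302/133835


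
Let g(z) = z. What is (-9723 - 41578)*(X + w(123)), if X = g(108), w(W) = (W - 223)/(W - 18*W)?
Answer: -11590332328/2091 ≈ -5.5430e+6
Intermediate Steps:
w(W) = -(-223 + W)/(17*W) (w(W) = (-223 + W)/((-17*W)) = (-223 + W)*(-1/(17*W)) = -(-223 + W)/(17*W))
X = 108
(-9723 - 41578)*(X + w(123)) = (-9723 - 41578)*(108 + (1/17)*(223 - 1*123)/123) = -51301*(108 + (1/17)*(1/123)*(223 - 123)) = -51301*(108 + (1/17)*(1/123)*100) = -51301*(108 + 100/2091) = -51301*225928/2091 = -11590332328/2091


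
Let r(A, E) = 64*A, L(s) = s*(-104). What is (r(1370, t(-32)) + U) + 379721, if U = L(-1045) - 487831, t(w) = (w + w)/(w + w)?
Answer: 88250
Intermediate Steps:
L(s) = -104*s
t(w) = 1 (t(w) = (2*w)/((2*w)) = (2*w)*(1/(2*w)) = 1)
U = -379151 (U = -104*(-1045) - 487831 = 108680 - 487831 = -379151)
(r(1370, t(-32)) + U) + 379721 = (64*1370 - 379151) + 379721 = (87680 - 379151) + 379721 = -291471 + 379721 = 88250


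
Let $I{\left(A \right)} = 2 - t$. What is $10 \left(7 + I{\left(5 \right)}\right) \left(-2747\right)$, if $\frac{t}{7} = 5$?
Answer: $714220$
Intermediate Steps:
$t = 35$ ($t = 7 \cdot 5 = 35$)
$I{\left(A \right)} = -33$ ($I{\left(A \right)} = 2 - 35 = -33$)
$10 \left(7 + I{\left(5 \right)}\right) \left(-2747\right) = 10 \left(7 - 33\right) \left(-2747\right) = 10 \left(-26\right) \left(-2747\right) = \left(-260\right) \left(-2747\right) = 714220$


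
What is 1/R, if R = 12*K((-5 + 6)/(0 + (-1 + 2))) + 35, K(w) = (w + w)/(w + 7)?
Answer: 1/38 ≈ 0.026316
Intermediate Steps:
K(w) = 2*w/(7 + w) (K(w) = (2*w)/(7 + w) = 2*w/(7 + w))
R = 38 (R = 12*(2*((-5 + 6)/(0 + (-1 + 2)))/(7 + (-5 + 6)/(0 + (-1 + 2)))) + 35 = 12*(2*(1/(0 + 1))/(7 + 1/(0 + 1))) + 35 = 12*(2*(1/1)/(7 + 1/1)) + 35 = 12*(2*(1*1)/(7 + 1*1)) + 35 = 12*(2*1/(7 + 1)) + 35 = 12*(2*1/8) + 35 = 12*(2*1*(⅛)) + 35 = 12*(¼) + 35 = 3 + 35 = 38)
1/R = 1/38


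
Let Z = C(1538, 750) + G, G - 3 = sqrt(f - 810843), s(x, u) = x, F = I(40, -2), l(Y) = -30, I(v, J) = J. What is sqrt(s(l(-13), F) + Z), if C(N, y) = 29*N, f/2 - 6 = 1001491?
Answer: sqrt(44575 + sqrt(1192151)) ≈ 213.70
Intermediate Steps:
f = 2002994 (f = 12 + 2*1001491 = 12 + 2002982 = 2002994)
F = -2
G = 3 + sqrt(1192151) (G = 3 + sqrt(2002994 - 810843) = 3 + sqrt(1192151) ≈ 1094.9)
Z = 44605 + sqrt(1192151) (Z = 29*1538 + (3 + sqrt(1192151)) = 44602 + (3 + sqrt(1192151)) = 44605 + sqrt(1192151) ≈ 45697.)
sqrt(s(l(-13), F) + Z) = sqrt(-30 + (44605 + sqrt(1192151))) = sqrt(44575 + sqrt(1192151))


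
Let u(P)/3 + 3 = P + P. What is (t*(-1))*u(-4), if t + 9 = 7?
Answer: -66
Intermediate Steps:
u(P) = -9 + 6*P (u(P) = -9 + 3*(P + P) = -9 + 3*(2*P) = -9 + 6*P)
t = -2 (t = -9 + 7 = -2)
(t*(-1))*u(-4) = (-2*(-1))*(-9 + 6*(-4)) = 2*(-9 - 24) = 2*(-33) = -66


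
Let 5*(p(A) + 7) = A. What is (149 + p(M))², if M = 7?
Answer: 514089/25 ≈ 20564.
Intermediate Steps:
p(A) = -7 + A/5
(149 + p(M))² = (149 + (-7 + (⅕)*7))² = (149 + (-7 + 7/5))² = (149 - 28/5)² = (717/5)² = 514089/25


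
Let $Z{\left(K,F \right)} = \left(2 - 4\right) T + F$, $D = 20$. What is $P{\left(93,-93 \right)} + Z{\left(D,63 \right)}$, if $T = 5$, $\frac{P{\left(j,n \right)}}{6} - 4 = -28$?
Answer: $-91$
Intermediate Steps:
$P{\left(j,n \right)} = -144$ ($P{\left(j,n \right)} = 24 + 6 \left(-28\right) = 24 - 168 = -144$)
$Z{\left(K,F \right)} = -10 + F$ ($Z{\left(K,F \right)} = \left(2 - 4\right) 5 + F = \left(-2\right) 5 + F = -10 + F$)
$P{\left(93,-93 \right)} + Z{\left(D,63 \right)} = -144 + \left(-10 + 63\right) = -144 + 53 = -91$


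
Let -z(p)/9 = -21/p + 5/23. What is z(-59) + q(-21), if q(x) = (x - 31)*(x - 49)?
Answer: 4932478/1357 ≈ 3634.8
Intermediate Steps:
z(p) = -45/23 + 189/p (z(p) = -9*(-21/p + 5/23) = -9*(5/23 - 21/p) = -45/23 + 189/p)
q(x) = (-49 + x)*(-31 + x) (q(x) = (-31 + x)*(-49 + x) = (-49 + x)*(-31 + x))
z(-59) + q(-21) = (-45/23 + 189/(-59)) + (1519 + (-21)² - 80*(-21)) = (-45/23 + 189*(-1/59)) + (1519 + 441 + 1680) = (-45/23 - 189/59) + 3640 = -7002/1357 + 3640 = 4932478/1357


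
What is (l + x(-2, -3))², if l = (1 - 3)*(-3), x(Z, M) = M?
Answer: 9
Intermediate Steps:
l = 6 (l = -2*(-3) = 6)
(l + x(-2, -3))² = (6 - 3)² = 3² = 9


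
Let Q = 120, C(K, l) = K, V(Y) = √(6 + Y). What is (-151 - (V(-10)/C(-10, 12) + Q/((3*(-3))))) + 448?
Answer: 931/3 + I/5 ≈ 310.33 + 0.2*I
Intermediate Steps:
(-151 - (V(-10)/C(-10, 12) + Q/((3*(-3))))) + 448 = (-151 - (√(6 - 10)/(-10) + 120/((3*(-3))))) + 448 = (-151 - (√(-4)*(-⅒) + 120/(-9))) + 448 = (-151 - ((2*I)*(-⅒) + 120*(-⅑))) + 448 = (-151 - (-I/5 - 40/3)) + 448 = (-151 - (-40/3 - I/5)) + 448 = (-151 + (40/3 + I/5)) + 448 = (-413/3 + I/5) + 448 = 931/3 + I/5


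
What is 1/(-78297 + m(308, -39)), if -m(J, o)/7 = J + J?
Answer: -1/82609 ≈ -1.2105e-5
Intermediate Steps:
m(J, o) = -14*J (m(J, o) = -7*(J + J) = -14*J)
1/(-78297 + m(308, -39)) = 1/(-78297 - 14*308) = 1/(-78297 - 4312) = 1/(-82609) = -1/82609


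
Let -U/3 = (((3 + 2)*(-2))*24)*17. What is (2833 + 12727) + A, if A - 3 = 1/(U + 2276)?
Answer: 225912509/14516 ≈ 15563.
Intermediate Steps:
U = 12240 (U = -3*((3 + 2)*(-2))*24*17 = -3*(5*(-2))*24*17 = -3*(-10*24)*17 = -(-720)*17 = -3*(-4080) = 12240)
A = 43549/14516 (A = 3 + 1/(12240 + 2276) = 3 + 1/14516 = 43549/14516 ≈ 3.0001)
(2833 + 12727) + A = (2833 + 12727) + 43549/14516 = 15560 + 43549/14516 = 225912509/14516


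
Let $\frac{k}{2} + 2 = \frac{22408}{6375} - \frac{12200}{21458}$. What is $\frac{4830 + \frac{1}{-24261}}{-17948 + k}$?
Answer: $- \frac{2671615808149625}{9926522557039832} \approx -0.26914$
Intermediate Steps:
$k = \frac{129466364}{68397375}$ ($k = -4 + 2 \left(\frac{22408}{6375} - \frac{12200}{21458}\right) = -4 + 2 \left(22408 \cdot \frac{1}{6375} - \frac{6100}{10729}\right) = -4 + 2 \left(\frac{22408}{6375} - \frac{6100}{10729}\right) = -4 + 2 \cdot \frac{201527932}{68397375} = -4 + \frac{403055864}{68397375} = \frac{129466364}{68397375} \approx 1.8929$)
$\frac{4830 + \frac{1}{-24261}}{-17948 + k} = \frac{4830 + \frac{1}{-24261}}{-17948 + \frac{129466364}{68397375}} = \frac{4830 - \frac{1}{24261}}{- \frac{1227466620136}{68397375}} = \frac{117180629}{24261} \left(- \frac{68397375}{1227466620136}\right) = - \frac{2671615808149625}{9926522557039832}$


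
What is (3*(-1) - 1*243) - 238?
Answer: -484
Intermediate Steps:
(3*(-1) - 1*243) - 238 = (-3 - 243) - 238 = -246 - 238 = -484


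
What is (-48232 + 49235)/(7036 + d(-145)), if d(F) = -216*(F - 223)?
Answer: 1003/86524 ≈ 0.011592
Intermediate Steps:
d(F) = 48168 - 216*F (d(F) = -216*(-223 + F) = 48168 - 216*F)
(-48232 + 49235)/(7036 + d(-145)) = (-48232 + 49235)/(7036 + (48168 - 216*(-145))) = 1003/(7036 + (48168 + 31320)) = 1003/(7036 + 79488) = 1003/86524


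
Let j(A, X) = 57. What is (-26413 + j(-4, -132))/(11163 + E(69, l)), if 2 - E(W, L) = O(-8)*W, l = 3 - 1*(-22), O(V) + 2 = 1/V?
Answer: -210848/90493 ≈ -2.3300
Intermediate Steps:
O(V) = -2 + 1/V
l = 25 (l = 3 + 22 = 25)
E(W, L) = 2 + 17*W/8 (E(W, L) = 2 - (-2 + 1/(-8))*W = 2 - (-2 - ⅛)*W = 2 - (-17)*W/8 = 2 + 17*W/8)
(-26413 + j(-4, -132))/(11163 + E(69, l)) = (-26413 + 57)/(11163 + (2 + (17/8)*69)) = -26356/(11163 + (2 + 1173/8)) = -26356/(11163 + 1189/8) = -26356/90493/8 = -26356*8/90493 = -210848/90493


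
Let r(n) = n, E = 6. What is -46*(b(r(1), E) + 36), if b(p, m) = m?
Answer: -1932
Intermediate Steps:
-46*(b(r(1), E) + 36) = -46*(6 + 36) = -46*42 = -1932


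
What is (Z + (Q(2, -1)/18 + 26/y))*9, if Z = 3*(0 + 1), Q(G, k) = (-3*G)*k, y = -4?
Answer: -57/2 ≈ -28.500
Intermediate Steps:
Q(G, k) = -3*G*k
Z = 3 (Z = 3*1 = 3)
(Z + (Q(2, -1)/18 + 26/y))*9 = (3 + (-3*2*(-1)/18 + 26/(-4)))*9 = (3 + (6*(1/18) + 26*(-1/4)))*9 = (3 + (1/3 - 13/2))*9 = (3 - 37/6)*9 = -19/6*9 = -57/2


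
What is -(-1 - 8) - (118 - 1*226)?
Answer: 117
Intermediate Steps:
-(-1 - 8) - (118 - 1*226) = -1*(-9) - (118 - 226) = 9 - 1*(-108) = 9 + 108 = 117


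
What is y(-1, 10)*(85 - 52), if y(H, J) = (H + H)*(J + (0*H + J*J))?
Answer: -7260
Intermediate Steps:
y(H, J) = 2*H*(J + J²) (y(H, J) = (2*H)*(J + (0 + J²)) = (2*H)*(J + J²) = 2*H*(J + J²))
y(-1, 10)*(85 - 52) = (2*(-1)*10*(1 + 10))*(85 - 52) = (2*(-1)*10*11)*33 = -220*33 = -7260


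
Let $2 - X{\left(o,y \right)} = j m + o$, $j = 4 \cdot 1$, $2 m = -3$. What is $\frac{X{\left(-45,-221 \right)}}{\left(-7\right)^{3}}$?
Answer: $- \frac{53}{343} \approx -0.15452$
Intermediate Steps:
$m = - \frac{3}{2}$ ($m = \frac{1}{2} \left(-3\right) = - \frac{3}{2} \approx -1.5$)
$j = 4$
$X{\left(o,y \right)} = 8 - o$ ($X{\left(o,y \right)} = 2 - \left(4 \left(- \frac{3}{2}\right) + o\right) = 2 - \left(-6 + o\right) = 8 - o$)
$\frac{X{\left(-45,-221 \right)}}{\left(-7\right)^{3}} = \frac{8 - -45}{\left(-7\right)^{3}} = \frac{8 + 45}{-343} = 53 \left(- \frac{1}{343}\right) = - \frac{53}{343}$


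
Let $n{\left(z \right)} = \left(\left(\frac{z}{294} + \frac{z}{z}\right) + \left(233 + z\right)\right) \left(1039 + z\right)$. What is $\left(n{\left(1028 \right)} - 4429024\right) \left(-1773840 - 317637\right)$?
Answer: $\frac{185825397361668}{49} \approx 3.7924 \cdot 10^{12}$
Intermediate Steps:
$n{\left(z \right)} = \left(234 + \frac{295 z}{294}\right) \left(1039 + z\right)$ ($n{\left(z \right)} = \left(\left(z \frac{1}{294} + 1\right) + \left(233 + z\right)\right) \left(1039 + z\right) = \left(\left(\frac{z}{294} + 1\right) + \left(233 + z\right)\right) \left(1039 + z\right) = \left(\left(1 + \frac{z}{294}\right) + \left(233 + z\right)\right) \left(1039 + z\right) = \left(234 + \frac{295 z}{294}\right) \left(1039 + z\right)$)
$\left(n{\left(1028 \right)} - 4429024\right) \left(-1773840 - 317637\right) = \left(\left(243126 + \frac{295 \cdot 1028^{2}}{294} + \frac{375301}{294} \cdot 1028\right) - 4429024\right) \left(-1773840 - 317637\right) = \left(\left(243126 + \frac{295}{294} \cdot 1056784 + \frac{192904714}{147}\right) - 4429024\right) \left(-2091477\right) = \left(\left(243126 + \frac{155875640}{147} + \frac{192904714}{147}\right) - 4429024\right) \left(-2091477\right) = \left(\frac{128173292}{49} - 4429024\right) \left(-2091477\right) = \left(- \frac{88848884}{49}\right) \left(-2091477\right) = \frac{185825397361668}{49}$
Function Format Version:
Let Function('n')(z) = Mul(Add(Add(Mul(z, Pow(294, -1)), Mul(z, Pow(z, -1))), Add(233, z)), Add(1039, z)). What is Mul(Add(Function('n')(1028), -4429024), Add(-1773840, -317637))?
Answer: Rational(185825397361668, 49) ≈ 3.7924e+12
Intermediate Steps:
Function('n')(z) = Mul(Add(234, Mul(Rational(295, 294), z)), Add(1039, z)) (Function('n')(z) = Mul(Add(Add(Mul(z, Rational(1, 294)), 1), Add(233, z)), Add(1039, z)) = Mul(Add(Add(Mul(Rational(1, 294), z), 1), Add(233, z)), Add(1039, z)) = Mul(Add(Add(1, Mul(Rational(1, 294), z)), Add(233, z)), Add(1039, z)) = Mul(Add(234, Mul(Rational(295, 294), z)), Add(1039, z)))
Mul(Add(Function('n')(1028), -4429024), Add(-1773840, -317637)) = Mul(Add(Add(243126, Mul(Rational(295, 294), Pow(1028, 2)), Mul(Rational(375301, 294), 1028)), -4429024), Add(-1773840, -317637)) = Mul(Add(Add(243126, Mul(Rational(295, 294), 1056784), Rational(192904714, 147)), -4429024), -2091477) = Mul(Add(Add(243126, Rational(155875640, 147), Rational(192904714, 147)), -4429024), -2091477) = Mul(Add(Rational(128173292, 49), -4429024), -2091477) = Mul(Rational(-88848884, 49), -2091477) = Rational(185825397361668, 49)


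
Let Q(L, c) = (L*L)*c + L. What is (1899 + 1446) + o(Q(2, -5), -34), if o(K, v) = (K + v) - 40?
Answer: 3253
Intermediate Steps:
Q(L, c) = L + c*L² (Q(L, c) = L²*c + L = c*L² + L = L + c*L²)
o(K, v) = -40 + K + v
(1899 + 1446) + o(Q(2, -5), -34) = (1899 + 1446) + (-40 + 2*(1 + 2*(-5)) - 34) = 3345 + (-40 + 2*(1 - 10) - 34) = 3345 + (-40 + 2*(-9) - 34) = 3345 + (-40 - 18 - 34) = 3345 - 92 = 3253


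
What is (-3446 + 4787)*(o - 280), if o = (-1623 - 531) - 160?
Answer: -3478554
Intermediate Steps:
o = -2314 (o = -2154 - 160 = -2314)
(-3446 + 4787)*(o - 280) = (-3446 + 4787)*(-2314 - 280) = 1341*(-2594) = -3478554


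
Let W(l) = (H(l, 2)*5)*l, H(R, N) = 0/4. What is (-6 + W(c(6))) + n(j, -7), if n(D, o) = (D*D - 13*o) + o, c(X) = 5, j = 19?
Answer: 439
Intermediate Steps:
H(R, N) = 0 (H(R, N) = 0*(¼) = 0)
W(l) = 0 (W(l) = (0*5)*l = 0*l = 0)
n(D, o) = D² - 12*o (n(D, o) = (D² - 13*o) + o = D² - 12*o)
(-6 + W(c(6))) + n(j, -7) = (-6 + 0) + (19² - 12*(-7)) = -6 + (361 + 84) = -6 + 445 = 439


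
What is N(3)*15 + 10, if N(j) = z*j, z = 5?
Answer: 235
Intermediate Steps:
N(j) = 5*j
N(3)*15 + 10 = (5*3)*15 + 10 = 15*15 + 10 = 225 + 10 = 235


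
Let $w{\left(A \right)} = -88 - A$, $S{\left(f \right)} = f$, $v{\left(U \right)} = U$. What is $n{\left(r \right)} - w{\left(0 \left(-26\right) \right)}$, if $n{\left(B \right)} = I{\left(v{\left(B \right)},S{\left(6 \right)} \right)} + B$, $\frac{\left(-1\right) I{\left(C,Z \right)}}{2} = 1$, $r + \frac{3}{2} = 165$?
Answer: $\frac{499}{2} \approx 249.5$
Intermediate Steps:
$r = \frac{327}{2}$ ($r = - \frac{3}{2} + 165 = \frac{327}{2} \approx 163.5$)
$I{\left(C,Z \right)} = -2$ ($I{\left(C,Z \right)} = \left(-2\right) 1 = -2$)
$n{\left(B \right)} = -2 + B$
$n{\left(r \right)} - w{\left(0 \left(-26\right) \right)} = \left(-2 + \frac{327}{2}\right) - \left(-88 - 0 \left(-26\right)\right) = \frac{323}{2} - \left(-88 - 0\right) = \frac{323}{2} - \left(-88 + 0\right) = \frac{323}{2} - -88 = \frac{323}{2} + 88 = \frac{499}{2}$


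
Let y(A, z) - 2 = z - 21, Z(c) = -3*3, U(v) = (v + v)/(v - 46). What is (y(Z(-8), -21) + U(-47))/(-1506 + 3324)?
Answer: -1813/84537 ≈ -0.021446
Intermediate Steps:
U(v) = 2*v/(-46 + v) (U(v) = (2*v)/(-46 + v) = 2*v/(-46 + v))
Z(c) = -9
y(A, z) = -19 + z (y(A, z) = 2 + (z - 21) = 2 + (-21 + z) = -19 + z)
(y(Z(-8), -21) + U(-47))/(-1506 + 3324) = ((-19 - 21) + 2*(-47)/(-46 - 47))/(-1506 + 3324) = (-40 + 2*(-47)/(-93))/1818 = (-40 + 2*(-47)*(-1/93))*(1/1818) = (-40 + 94/93)*(1/1818) = -3626/93*1/1818 = -1813/84537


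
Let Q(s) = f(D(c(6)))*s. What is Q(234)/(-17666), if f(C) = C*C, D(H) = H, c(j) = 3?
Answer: -1053/8833 ≈ -0.11921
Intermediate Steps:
f(C) = C²
Q(s) = 9*s (Q(s) = 3²*s = 9*s)
Q(234)/(-17666) = (9*234)/(-17666) = 2106*(-1/17666) = -1053/8833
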